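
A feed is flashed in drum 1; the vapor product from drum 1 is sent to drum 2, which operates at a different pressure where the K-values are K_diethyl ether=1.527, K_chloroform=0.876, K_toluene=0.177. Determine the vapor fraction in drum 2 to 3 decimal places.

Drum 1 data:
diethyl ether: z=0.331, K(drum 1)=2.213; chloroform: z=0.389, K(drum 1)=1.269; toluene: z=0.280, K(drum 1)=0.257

V/F (drum 2) = 0.384

Drum 1:
Let ψ₁ = V/F and solve Σ zᵢ(Kᵢ−1)/(1+ψ₁(Kᵢ−1)) = 0.
Check two-phase: ΣzᵢKᵢ = 1.298 > 1 and Σzᵢ/Kᵢ = 1.546 > 1, so g(0) = 0.298 > 0 and g(1) = -0.546 < 0.
Iterate (Newton) starting at ψ₁ = 0.63:
  ψ₁ = 0.630: g = -0.0741, g' = -0.723 → ψ₁ = 0.528
  ψ₁ = 0.528: g = -0.0057, g' = -0.621 → ψ₁ = 0.518
Converged at ψ₁ = 0.518.
Drum-1 compositions:
  diethyl ether: x = 0.203, y = 0.450
  chloroform: x = 0.341, y = 0.433
  toluene: x = 0.455, y = 0.117
Drum-2 feed = drum-1 vapor: z₂ = (0.4497, 0.4332, 0.1170).
Drum 2:
Material balance + equilibrium reduce to Σ zᵢ(Kᵢ−1)/(1+ψ₂(Kᵢ−1)) = 0.
Feasibility: ΣzᵢKᵢ = 1.087, Σzᵢ/Kᵢ = 1.450 — both > 1, two phases present.
Newton–Raphson from ψ₂ = 0.5:
  ψ₂ = 0.500: g = -0.0334, g' = -0.315 → ψ₂ = 0.394
  ψ₂ = 0.394: g = -0.0028, g' = -0.267 → ψ₂ = 0.384
Converged at ψ₂ = 0.384.
  diethyl ether: x = 0.374, y = 0.571
  chloroform: x = 0.455, y = 0.398
  toluene: x = 0.171, y = 0.030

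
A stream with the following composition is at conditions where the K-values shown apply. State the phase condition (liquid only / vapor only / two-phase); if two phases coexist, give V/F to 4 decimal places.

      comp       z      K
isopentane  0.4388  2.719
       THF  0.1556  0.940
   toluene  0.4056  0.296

ΣzᵢKᵢ = 1.4594; Σzᵢ/Kᵢ = 1.6972.
Both exceed 1, so a two-phase solution exists.
Let ψ = V/F and solve Σ zᵢ(Kᵢ−1)/(1+ψ(Kᵢ−1)) = 0.
Newton–Raphson from ψ = 0.65:
  ψ = 0.6500: g = -0.17991, g' = -0.9731 → ψ = 0.4651
  ψ = 0.4651: g = -0.01501, g' = -0.8454 → ψ = 0.4474
  ψ = 0.4474: g = -0.00002, g' = -0.8433 → ψ = 0.4473
Converged at ψ = 0.4473.

two-phase, V/F = 0.4473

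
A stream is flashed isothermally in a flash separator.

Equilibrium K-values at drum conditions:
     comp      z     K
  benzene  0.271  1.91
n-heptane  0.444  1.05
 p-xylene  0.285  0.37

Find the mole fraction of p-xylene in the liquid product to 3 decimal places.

x_p-xylene = 0.346

Material balance + equilibrium reduce to Σ zᵢ(Kᵢ−1)/(1+V/F(Kᵢ−1)) = 0.
Feasibility: ΣzᵢKᵢ = 1.089, Σzᵢ/Kᵢ = 1.335 — both > 1, two phases present.
Newton–Raphson from V/F = 0.5:
  V/F = 0.500: g = -0.0710, g' = -0.348 → V/F = 0.296
  V/F = 0.296: g = -0.0046, g' = -0.311 → V/F = 0.281
Converged at V/F = 0.281.
Compositions from xᵢ = zᵢ/(1+V/F(Kᵢ−1)), yᵢ = Kᵢxᵢ:
  benzene: x = 0.216, y = 0.412
  n-heptane: x = 0.438, y = 0.460
  p-xylene: x = 0.346, y = 0.128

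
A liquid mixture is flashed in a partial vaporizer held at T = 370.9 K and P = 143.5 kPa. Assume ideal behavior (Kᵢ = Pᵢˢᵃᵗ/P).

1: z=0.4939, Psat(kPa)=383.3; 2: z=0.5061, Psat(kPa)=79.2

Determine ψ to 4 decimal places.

Raoult's law: Kᵢ = Pᵢˢᵃᵗ/P = Pᵢˢᵃᵗ/143.5.
  K_1 = 383.3/143.5 = 2.671080, K_2 = 79.2/143.5 = 0.551916
Material balance + equilibrium reduce to Σ zᵢ(Kᵢ−1)/(1+ψ(Kᵢ−1)) = 0.
Feasibility: ΣzᵢKᵢ = 1.5986, Σzᵢ/Kᵢ = 1.1019 — both > 1, two phases present.
Binary case is linear: z₁(K₁−1)(1+ψ(K₂−1)) + z₂(K₂−1)(1+ψ(K₁−1)) = 0
⇒ ψ = [z₁(K₁−1)+z₂(K₂−1)] / [−(K₁−1)(K₂−1)] = 0.59857/0.74878 = 0.7994

ψ = 0.7994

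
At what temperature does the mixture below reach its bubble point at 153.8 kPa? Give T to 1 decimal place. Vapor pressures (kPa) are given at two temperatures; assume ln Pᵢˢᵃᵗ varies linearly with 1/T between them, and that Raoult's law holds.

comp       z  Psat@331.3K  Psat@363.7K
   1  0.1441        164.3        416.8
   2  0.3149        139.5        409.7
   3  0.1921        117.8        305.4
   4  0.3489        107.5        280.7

T = 336.9 K

Bubble-point temperature: ΣzᵢPᵢˢᵃᵗ(T) = P. Interpolate ln Pᵢˢᵃᵗ = aᵢ + bᵢ/T.
  T = 331.3 K: ΣzᵢPᵢˢᵃᵗ = 127.74 kPa
  T = 363.7 K: ΣzᵢPᵢˢᵃᵗ = 345.68 kPa
  T = 347.5 K: ΣzᵢPᵢˢᵃᵗ = 214.97 kPa
  T = 339.4 K: ΣzᵢPᵢˢᵃᵗ = 166.72 kPa
  T = 335.4 K: ΣzᵢPᵢˢᵃᵗ = 146.41 kPa
  T = 337.4 K: ΣzᵢPᵢˢᵃᵗ = 156.29 kPa
Interpolating between 335.4 K and 337.4 K gives T ≈ 336.9 K.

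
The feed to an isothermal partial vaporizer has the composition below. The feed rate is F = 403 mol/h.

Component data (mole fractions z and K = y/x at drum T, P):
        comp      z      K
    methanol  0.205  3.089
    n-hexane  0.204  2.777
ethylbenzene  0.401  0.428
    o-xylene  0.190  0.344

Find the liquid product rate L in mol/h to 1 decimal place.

Material balance + equilibrium reduce to Σ zᵢ(Kᵢ−1)/(1+ψ(Kᵢ−1)) = 0.
g(0) = ΣzᵢKᵢ − 1 = 0.437 and g(1) = 1 − Σzᵢ/Kᵢ = -0.629, so a root lies in (0, 1).
Newton–Raphson from ψ = 0.46:
  ψ = 0.460: g = -0.0719, g' = -0.837 → ψ = 0.374
  ψ = 0.374: g = 0.0012, g' = -0.870 → ψ = 0.375
Converged at ψ = 0.375.
Then V = ψ·F = 0.3754·403 = 151.3 mol/h and L = F − V = 251.7 mol/h.

L = 251.7 mol/h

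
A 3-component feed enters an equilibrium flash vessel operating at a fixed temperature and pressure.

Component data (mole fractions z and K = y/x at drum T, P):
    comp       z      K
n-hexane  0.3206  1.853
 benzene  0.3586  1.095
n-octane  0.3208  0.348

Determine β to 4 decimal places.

Material balance + equilibrium reduce to Σ zᵢ(Kᵢ−1)/(1+β(Kᵢ−1)) = 0.
Feasibility: ΣzᵢKᵢ = 1.0984, Σzᵢ/Kᵢ = 1.4223 — both > 1, two phases present.
Newton iteration, β⁰ = 0.48:
  β = 0.4800: g = -0.07783, g' = -0.4093 → β = 0.2898
  β = 0.2898: g = -0.00548, g' = -0.3604 → β = 0.2746
Converged at β = 0.2746.

β = 0.2746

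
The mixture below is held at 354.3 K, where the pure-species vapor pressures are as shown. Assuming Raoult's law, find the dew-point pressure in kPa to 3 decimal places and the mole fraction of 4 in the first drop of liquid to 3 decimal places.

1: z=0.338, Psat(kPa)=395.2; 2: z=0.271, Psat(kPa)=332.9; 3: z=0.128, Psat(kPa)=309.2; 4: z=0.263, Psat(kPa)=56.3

At the dew point ψ → 1, so Σzᵢ/Kᵢ = 1 with Kᵢ = Pᵢˢᵃᵗ/P ⇒ 1/P = Σzᵢ/Pᵢˢᵃᵗ.
1/P = 0.338/395.2 + 0.271/332.9 + 0.128/309.2 + 0.263/56.3 = 0.006755 ⇒ P = 148.045 kPa
xᵢ = zᵢP/Pᵢˢᵃᵗ ⇒ x_4 = 0.263·148.045/56.3 = 0.692

Pdew = 148.045 kPa, x_4 = 0.692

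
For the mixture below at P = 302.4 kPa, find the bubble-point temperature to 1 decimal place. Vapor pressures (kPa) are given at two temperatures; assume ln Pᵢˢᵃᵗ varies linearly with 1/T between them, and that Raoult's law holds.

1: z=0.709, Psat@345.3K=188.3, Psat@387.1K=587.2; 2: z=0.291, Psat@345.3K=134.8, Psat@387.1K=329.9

Bubble-point temperature: ΣzᵢPᵢˢᵃᵗ(T) = P. Interpolate ln Pᵢˢᵃᵗ = aᵢ + bᵢ/T.
  T = 345.3 K: ΣzᵢPᵢˢᵃᵗ = 172.73 kPa
  T = 387.1 K: ΣzᵢPᵢˢᵃᵗ = 512.33 kPa
  T = 366.2 K: ΣzᵢPᵢˢᵃᵗ = 306.49 kPa
  T = 355.8 K: ΣzᵢPᵢˢᵃᵗ = 232.27 kPa
  T = 361.0 K: ΣzᵢPᵢˢᵃᵗ = 267.32 kPa
  T = 363.6 K: ΣzᵢPᵢˢᵃᵗ = 286.37 kPa
Interpolating between 363.6 K and 366.2 K gives T ≈ 365.7 K.

T = 365.7 K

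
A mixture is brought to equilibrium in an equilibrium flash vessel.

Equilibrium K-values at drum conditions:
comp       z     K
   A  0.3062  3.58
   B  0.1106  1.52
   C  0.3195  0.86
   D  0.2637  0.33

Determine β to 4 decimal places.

Newton–Raphson from β = 0.5:
  β = 0.5000: g = 0.07684, g' = -0.6824 → β = 0.6126
  β = 0.6126: g = 0.00115, g' = -0.6713 → β = 0.6143
Converged at β = 0.6143.

β = 0.6143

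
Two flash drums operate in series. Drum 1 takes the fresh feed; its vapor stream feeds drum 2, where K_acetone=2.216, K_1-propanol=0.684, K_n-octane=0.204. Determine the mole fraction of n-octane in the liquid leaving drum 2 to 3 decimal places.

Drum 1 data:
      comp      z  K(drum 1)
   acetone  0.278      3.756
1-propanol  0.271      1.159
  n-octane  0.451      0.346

Drum 1:
Iterate (Newton) starting at ψ₁ = 0.5:
  ψ₁ = 0.500: g = -0.0762, g' = -0.805 → ψ₁ = 0.405
  ψ₁ = 0.405: g = 0.0010, g' = -0.834 → ψ₁ = 0.407
Converged at ψ₁ = 0.407.
Drum-1 compositions:
  acetone: x = 0.131, y = 0.492
  1-propanol: x = 0.255, y = 0.295
  n-octane: x = 0.614, y = 0.213
Drum-2 feed = drum-1 vapor: z₂ = (0.4924, 0.2950, 0.2126).
Drum 2:
Material balance + equilibrium reduce to Σ zᵢ(Kᵢ−1)/(1+ψ₂(Kᵢ−1)) = 0.
Feasibility: ΣzᵢKᵢ = 1.336, Σzᵢ/Kᵢ = 1.696 — both > 1, two phases present.
Newton iteration, ψ₂⁰ = 0.7:
  ψ₂ = 0.700: g = -0.1784, g' = -0.948 → ψ₂ = 0.512
  ψ₂ = 0.512: g = -0.0277, g' = -0.702 → ψ₂ = 0.472
Converged at ψ₂ = 0.472.
  acetone: x = 0.313, y = 0.693
  1-propanol: x = 0.347, y = 0.237
  n-octane: x = 0.340, y = 0.069

x_n-octane (drum 2) = 0.340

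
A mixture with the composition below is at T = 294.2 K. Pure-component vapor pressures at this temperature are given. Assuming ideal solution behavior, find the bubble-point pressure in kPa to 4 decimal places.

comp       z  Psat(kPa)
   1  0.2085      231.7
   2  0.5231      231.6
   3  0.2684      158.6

Pbub = 212.0276 kPa

At the bubble point ψ → 0, so ΣzᵢKᵢ = 1 with Kᵢ = Pᵢˢᵃᵗ/P ⇒ P = ΣzᵢPᵢˢᵃᵗ.
P = 0.2085·231.7 + 0.5231·231.6 + 0.2684·158.6 = 212.0276 kPa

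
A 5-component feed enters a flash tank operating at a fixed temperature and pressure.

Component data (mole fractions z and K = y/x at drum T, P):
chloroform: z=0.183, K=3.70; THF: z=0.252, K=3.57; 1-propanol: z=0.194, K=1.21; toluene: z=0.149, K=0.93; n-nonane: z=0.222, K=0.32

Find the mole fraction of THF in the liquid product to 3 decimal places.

Material balance + equilibrium reduce to Σ zᵢ(Kᵢ−1)/(1+V/F(Kᵢ−1)) = 0.
g(0) = ΣzᵢKᵢ − 1 = 1.021 and g(1) = 1 − Σzᵢ/Kᵢ = -0.134, so a root lies in (0, 1).
Newton–Raphson from V/F = 0.4:
  V/F = 0.400: g = 0.3764, g' = -0.915 → V/F = 0.811
  V/F = 0.811: g = 0.0517, g' = -0.824 → V/F = 0.874
  V/F = 0.874: g = -0.0024, g' = -0.907 → V/F = 0.872
Converged at V/F = 0.872.
Compositions from xᵢ = zᵢ/(1+V/F(Kᵢ−1)), yᵢ = Kᵢxᵢ:
  chloroform: x = 0.055, y = 0.202
  THF: x = 0.078, y = 0.278
  1-propanol: x = 0.164, y = 0.198
  toluene: x = 0.159, y = 0.148
  n-nonane: x = 0.545, y = 0.174

x_THF = 0.078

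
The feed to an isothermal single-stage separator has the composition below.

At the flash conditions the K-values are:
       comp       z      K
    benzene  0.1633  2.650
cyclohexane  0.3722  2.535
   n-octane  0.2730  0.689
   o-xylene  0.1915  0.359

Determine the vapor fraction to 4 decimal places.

Let ψ = V/F and solve Σ zᵢ(Kᵢ−1)/(1+ψ(Kᵢ−1)) = 0.
Feasibility: ΣzᵢKᵢ = 1.6331, Σzᵢ/Kᵢ = 1.1381 — both > 1, two phases present.
Newton iteration, ψ⁰ = 0.46:
  ψ = 0.4600: g = 0.21490, g' = -0.6392 → ψ = 0.7962
  ψ = 0.7962: g = 0.01001, g' = -0.6355 → ψ = 0.8120
  ψ = 0.8120: g = -0.00007, g' = -0.6444 → ψ = 0.8118
Converged at ψ = 0.8118.

ψ = 0.8118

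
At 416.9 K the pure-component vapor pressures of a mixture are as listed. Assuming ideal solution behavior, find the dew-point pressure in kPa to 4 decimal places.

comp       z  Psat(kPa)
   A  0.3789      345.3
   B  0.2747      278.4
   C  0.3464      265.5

At the dew point ψ → 1, so Σzᵢ/Kᵢ = 1 with Kᵢ = Pᵢˢᵃᵗ/P ⇒ 1/P = Σzᵢ/Pᵢˢᵃᵗ.
1/P = 0.3789/345.3 + 0.2747/278.4 + 0.3464/265.5 = 0.0033887 ⇒ P = 295.0963 kPa

Pdew = 295.0963 kPa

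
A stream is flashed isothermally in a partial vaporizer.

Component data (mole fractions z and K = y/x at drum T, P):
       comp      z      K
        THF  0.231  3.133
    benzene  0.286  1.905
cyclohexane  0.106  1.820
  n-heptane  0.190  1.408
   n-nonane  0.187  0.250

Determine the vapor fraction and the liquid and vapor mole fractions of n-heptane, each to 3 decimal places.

ψ = 0.889, x_n-heptane = 0.139, y_n-heptane = 0.196

Rachford–Rice: g(ψ) = Σ zᵢ(Kᵢ−1)/(1+ψ(Kᵢ−1)) = 0.
Feasibility: ΣzᵢKᵢ = 1.776, Σzᵢ/Kᵢ = 1.165 — both > 1, two phases present.
Newton iteration, ψ⁰ = 0.5:
  ψ = 0.500: g = 0.3183, g' = -0.684 → ψ = 0.965
  ψ = 0.965: g = -0.1047, g' = -1.598 → ψ = 0.900
  ψ = 0.900: g = -0.0131, g' = -1.230 → ψ = 0.889
Converged at ψ = 0.889.
Compositions from xᵢ = zᵢ/(1+ψ(Kᵢ−1)), yᵢ = Kᵢxᵢ:
  THF: x = 0.080, y = 0.250
  benzene: x = 0.158, y = 0.302
  cyclohexane: x = 0.061, y = 0.112
  n-heptane: x = 0.139, y = 0.196
  n-nonane: x = 0.561, y = 0.140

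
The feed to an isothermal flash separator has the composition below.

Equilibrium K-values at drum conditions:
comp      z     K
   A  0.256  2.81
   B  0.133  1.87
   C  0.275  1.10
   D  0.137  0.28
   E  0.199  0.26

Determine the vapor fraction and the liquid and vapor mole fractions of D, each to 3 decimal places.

ψ = 0.447, x_D = 0.202, y_D = 0.057

Let ψ = V/F and solve Σ zᵢ(Kᵢ−1)/(1+ψ(Kᵢ−1)) = 0.
Feasibility: ΣzᵢKᵢ = 1.361, Σzᵢ/Kᵢ = 1.667 — both > 1, two phases present.
Iterate (Newton) starting at ψ = 0.5:
  ψ = 0.500: g = -0.0378, g' = -0.730 → ψ = 0.448
  ψ = 0.448: g = -0.0006, g' = -0.709 → ψ = 0.447
Converged at ψ = 0.447.
Compositions from xᵢ = zᵢ/(1+ψ(Kᵢ−1)), yᵢ = Kᵢxᵢ:
  A: x = 0.141, y = 0.397
  B: x = 0.096, y = 0.179
  C: x = 0.263, y = 0.290
  D: x = 0.202, y = 0.057
  E: x = 0.297, y = 0.077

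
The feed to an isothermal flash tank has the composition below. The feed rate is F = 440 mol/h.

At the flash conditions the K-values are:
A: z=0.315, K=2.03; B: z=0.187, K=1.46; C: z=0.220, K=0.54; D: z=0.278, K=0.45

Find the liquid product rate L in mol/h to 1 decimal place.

Material balance + equilibrium reduce to Σ zᵢ(Kᵢ−1)/(1+ψ(Kᵢ−1)) = 0.
Feasibility: ΣzᵢKᵢ = 1.156, Σzᵢ/Kᵢ = 1.308 — both > 1, two phases present.
Newton–Raphson from ψ = 0.5:
  ψ = 0.500: g = -0.0582, g' = -0.410 → ψ = 0.358
  ψ = 0.358: g = -0.0007, g' = -0.405 → ψ = 0.356
Converged at ψ = 0.356.
Then V = ψ·F = 0.3564·440 = 156.8 mol/h and L = F − V = 283.2 mol/h.

L = 283.2 mol/h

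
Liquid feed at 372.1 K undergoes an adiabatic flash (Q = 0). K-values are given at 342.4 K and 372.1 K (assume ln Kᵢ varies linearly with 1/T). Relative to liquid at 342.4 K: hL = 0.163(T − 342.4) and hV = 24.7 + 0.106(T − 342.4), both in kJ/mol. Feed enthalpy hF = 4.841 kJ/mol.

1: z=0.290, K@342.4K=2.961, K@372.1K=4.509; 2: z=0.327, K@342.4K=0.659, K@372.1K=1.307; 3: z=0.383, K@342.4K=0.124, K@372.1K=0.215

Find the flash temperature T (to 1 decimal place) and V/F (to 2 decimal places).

Adiabatic flash: solve Rachford–Rice at each trial T, then check hF = ψ·hV(T) + (1−ψ)·hL(T).
  T = 342.4 K: K = (2.961, 0.659, 0.124), RR gives ψ = 0.093, H_out = 2.309 kJ/mol
  T = 372.1 K: K = (4.509, 1.307, 0.215), RR gives ψ = 0.466, H_out = 15.561 kJ/mol
  T = 357.2 K: K = (3.683, 0.940, 0.165), RR gives ψ = 0.286, H_out = 9.241 kJ/mol
  T = 349.8 K: K = (3.310, 0.790, 0.143), RR gives ψ = 0.192, H_out = 5.867 kJ/mol
  T = 346.1 K: K = (3.133, 0.722, 0.133), RR gives ψ = 0.143, H_out = 4.116 kJ/mol
  T = 348.0 K: K = (3.223, 0.757, 0.139), RR gives ψ = 0.169, H_out = 5.022 kJ/mol
Linear interpolation between T = 346.1 (H_out = 4.116) and T = 348.0 (H_out = 5.022) on hF = 4.841 gives T ≈ 347.6 K, at which ψ = 0.16.

T = 347.6 K, V/F = 0.16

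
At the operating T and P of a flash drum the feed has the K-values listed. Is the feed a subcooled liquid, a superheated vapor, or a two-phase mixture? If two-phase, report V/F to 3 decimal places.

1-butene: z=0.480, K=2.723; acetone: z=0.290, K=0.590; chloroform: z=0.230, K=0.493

two-phase, V/F = 0.752

ΣzᵢKᵢ = 1.592; Σzᵢ/Kᵢ = 1.134.
Both exceed 1, so a two-phase solution exists.
Let ψ = V/F and solve Σ zᵢ(Kᵢ−1)/(1+ψ(Kᵢ−1)) = 0.
Newton–Raphson from ψ = 0.38:
  ψ = 0.380: g = 0.2145, g' = -0.680 → ψ = 0.696
  ψ = 0.696: g = 0.0297, g' = -0.531 → ψ = 0.752
Converged at ψ = 0.752.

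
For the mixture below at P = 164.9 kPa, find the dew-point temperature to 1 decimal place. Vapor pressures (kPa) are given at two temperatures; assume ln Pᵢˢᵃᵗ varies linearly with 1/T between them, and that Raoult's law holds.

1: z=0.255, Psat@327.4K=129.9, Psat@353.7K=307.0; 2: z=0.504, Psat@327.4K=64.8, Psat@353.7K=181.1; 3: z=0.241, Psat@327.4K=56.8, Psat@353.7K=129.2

Dew-point temperature: Σzᵢ·P/Pᵢˢᵃᵗ(T) = 1. Interpolate ln Pᵢˢᵃᵗ = aᵢ + bᵢ/T.
  T = 327.4 K: ΣzᵢP/Pᵢˢᵃᵗ = 2.3059
  T = 353.7 K: ΣzᵢP/Pᵢˢᵃᵗ = 0.9035
  T = 340.5 K: ΣzᵢP/Pᵢˢᵃᵗ = 1.4183
  T = 347.1 K: ΣzᵢP/Pᵢˢᵃᵗ = 1.1269
  T = 350.4 K: ΣzᵢP/Pᵢˢᵃᵗ = 1.0079
  T = 352.0 K: ΣzᵢP/Pᵢˢᵃᵗ = 0.9556
Interpolating between 350.4 K and 352.0 K gives T ≈ 350.6 K.

T = 350.6 K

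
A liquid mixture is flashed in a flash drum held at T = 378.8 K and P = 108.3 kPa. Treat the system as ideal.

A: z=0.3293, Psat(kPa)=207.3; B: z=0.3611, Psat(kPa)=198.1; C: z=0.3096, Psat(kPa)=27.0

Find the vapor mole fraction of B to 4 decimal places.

Raoult's law: Kᵢ = Pᵢˢᵃᵗ/P = Pᵢˢᵃᵗ/108.3.
  K_A = 207.3/108.3 = 1.914127, K_B = 198.1/108.3 = 1.829178, K_C = 27.0/108.3 = 0.249307
Newton–Raphson from ψ = 0.5:
  ψ = 0.5000: g = 0.04619, g' = -0.7008 → ψ = 0.5659
  ψ = 0.5659: g = -0.00189, g' = -0.7619 → ψ = 0.5634
Converged at ψ = 0.5634.
Compositions from xᵢ = zᵢ/(1+ψ(Kᵢ−1)), yᵢ = Kᵢxᵢ:
  A: x = 0.2174, y = 0.4160
  B: x = 0.2461, y = 0.4502
  C: x = 0.5365, y = 0.1338

y_B = 0.4502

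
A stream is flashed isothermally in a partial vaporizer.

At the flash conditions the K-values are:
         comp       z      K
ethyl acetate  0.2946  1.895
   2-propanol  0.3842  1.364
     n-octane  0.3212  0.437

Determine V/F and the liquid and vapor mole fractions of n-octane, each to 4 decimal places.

Newton iteration, V/F⁰ = 0.68:
  V/F = 0.6800: g = -0.01700, g' = -0.3912 → V/F = 0.6365
  V/F = 0.6365: g = -0.00033, g' = -0.3766 → V/F = 0.6357
Converged at V/F = 0.6357.
Compositions from xᵢ = zᵢ/(1+V/F(Kᵢ−1)), yᵢ = Kᵢxᵢ:
  ethyl acetate: x = 0.1878, y = 0.3558
  2-propanol: x = 0.3120, y = 0.4256
  n-octane: x = 0.5002, y = 0.2186

V/F = 0.6357, x_n-octane = 0.5002, y_n-octane = 0.2186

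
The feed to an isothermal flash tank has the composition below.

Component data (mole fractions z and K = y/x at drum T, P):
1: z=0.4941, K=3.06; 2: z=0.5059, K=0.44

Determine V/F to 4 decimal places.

Binary case is linear: z₁(K₁−1)(1+V/F(K₂−1)) + z₂(K₂−1)(1+V/F(K₁−1)) = 0
⇒ V/F = [z₁(K₁−1)+z₂(K₂−1)] / [−(K₁−1)(K₂−1)] = 0.73454/1.15360 = 0.6367

V/F = 0.6367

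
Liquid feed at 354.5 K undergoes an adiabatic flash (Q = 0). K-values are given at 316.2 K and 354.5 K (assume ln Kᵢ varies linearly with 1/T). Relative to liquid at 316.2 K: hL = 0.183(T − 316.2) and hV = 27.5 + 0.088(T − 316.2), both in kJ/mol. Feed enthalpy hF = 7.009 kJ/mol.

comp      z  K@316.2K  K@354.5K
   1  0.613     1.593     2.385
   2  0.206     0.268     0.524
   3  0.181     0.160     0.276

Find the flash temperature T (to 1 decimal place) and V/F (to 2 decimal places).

T = 320.6 K, V/F = 0.23

Adiabatic flash: solve Rachford–Rice at each trial T, then check hF = ψ·hV(T) + (1−ψ)·hL(T).
  T = 316.2 K: K = (1.593, 0.268, 0.160), RR gives ψ = 0.130, H_out = 3.584 kJ/mol
  T = 354.5 K: K = (2.385, 0.524, 0.276), RR gives ψ = 0.723, H_out = 24.253 kJ/mol
  T = 335.4 K: K = (1.973, 0.382, 0.214), RR gives ψ = 0.476, H_out = 15.730 kJ/mol
  T = 325.8 K: K = (1.778, 0.322, 0.186), RR gives ψ = 0.327, H_out = 10.447 kJ/mol
  T = 321.0 K: K = (1.685, 0.294, 0.173), RR gives ψ = 0.237, H_out = 7.292 kJ/mol
  T = 318.6 K: K = (1.638, 0.281, 0.166), RR gives ψ = 0.186, H_out = 5.522 kJ/mol
Linear interpolation between T = 318.6 (H_out = 5.522) and T = 321.0 (H_out = 7.292) on hF = 7.009 gives T ≈ 320.6 K, at which ψ = 0.23.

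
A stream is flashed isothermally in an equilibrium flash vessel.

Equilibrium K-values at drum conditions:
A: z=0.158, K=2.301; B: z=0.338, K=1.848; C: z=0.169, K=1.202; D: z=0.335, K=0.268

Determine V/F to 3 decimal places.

Newton–Raphson from V/F = 0.5:
  V/F = 0.500: g = -0.0300, g' = -0.670 → V/F = 0.455
  V/F = 0.455: g = -0.0007, g' = -0.642 → V/F = 0.454
Converged at V/F = 0.454.

V/F = 0.454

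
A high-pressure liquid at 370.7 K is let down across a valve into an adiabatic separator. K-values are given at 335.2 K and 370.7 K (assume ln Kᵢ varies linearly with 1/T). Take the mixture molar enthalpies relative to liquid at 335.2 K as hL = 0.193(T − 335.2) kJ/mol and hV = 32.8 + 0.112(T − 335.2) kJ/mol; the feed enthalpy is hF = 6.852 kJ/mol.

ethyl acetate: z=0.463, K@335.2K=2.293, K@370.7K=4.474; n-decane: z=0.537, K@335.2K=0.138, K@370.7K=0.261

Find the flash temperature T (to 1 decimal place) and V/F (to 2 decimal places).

Adiabatic flash: solve Rachford–Rice at each trial T, then check hF = ψ·hV(T) + (1−ψ)·hL(T).
  T = 335.2 K: K = (2.293, 0.138), RR gives ψ = 0.122, H_out = 3.995 kJ/mol
  T = 370.7 K: K = (4.474, 0.261), RR gives ψ = 0.472, H_out = 20.974 kJ/mol
  T = 352.9 K: K = (3.254, 0.193), RR gives ψ = 0.335, H_out = 13.932 kJ/mol
  T = 344.0 K: K = (2.741, 0.164), RR gives ψ = 0.245, H_out = 9.565 kJ/mol
  T = 339.6 K: K = (2.510, 0.150), RR gives ψ = 0.189, H_out = 6.993 kJ/mol
  T = 337.4 K: K = (2.400, 0.144), RR gives ψ = 0.157, H_out = 5.557 kJ/mol
Linear interpolation between T = 337.4 (H_out = 5.557) and T = 339.6 (H_out = 6.993) on hF = 6.852 gives T ≈ 339.4 K, at which ψ = 0.19.

T = 339.4 K, V/F = 0.19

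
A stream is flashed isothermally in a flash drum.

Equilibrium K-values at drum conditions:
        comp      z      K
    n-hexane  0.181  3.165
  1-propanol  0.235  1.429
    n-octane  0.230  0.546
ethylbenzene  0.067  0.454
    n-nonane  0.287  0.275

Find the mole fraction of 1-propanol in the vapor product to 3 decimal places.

Rachford–Rice: g(ψ) = Σ zᵢ(Kᵢ−1)/(1+ψ(Kᵢ−1)) = 0.
Feasibility: ΣzᵢKᵢ = 1.144, Σzᵢ/Kᵢ = 1.834 — both > 1, two phases present.
Newton–Raphson from ψ = 0.57:
  ψ = 0.570: g = -0.2922, g' = -0.764 → ψ = 0.188
  ψ = 0.188: g = -0.0239, g' = -0.749 → ψ = 0.156
  ψ = 0.156: g = 0.0005, g' = -0.783 → ψ = 0.157
Converged at ψ = 0.157.
Compositions from xᵢ = zᵢ/(1+ψ(Kᵢ−1)), yᵢ = Kᵢxᵢ:
  n-hexane: x = 0.135, y = 0.428
  1-propanol: x = 0.220, y = 0.315
  n-octane: x = 0.248, y = 0.135
  ethylbenzene: x = 0.073, y = 0.033
  n-nonane: x = 0.324, y = 0.089

y_1-propanol = 0.315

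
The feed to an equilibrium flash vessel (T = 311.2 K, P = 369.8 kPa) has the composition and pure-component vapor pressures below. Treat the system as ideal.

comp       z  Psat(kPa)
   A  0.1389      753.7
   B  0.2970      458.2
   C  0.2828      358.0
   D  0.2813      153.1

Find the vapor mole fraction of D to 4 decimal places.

Raoult's law: Kᵢ = Pᵢˢᵃᵗ/P = Pᵢˢᵃᵗ/369.8.
  K_A = 753.7/369.8 = 2.038129, K_B = 458.2/369.8 = 1.239048, K_C = 358.0/369.8 = 0.968091, K_D = 153.1/369.8 = 0.414008
Material balance + equilibrium reduce to Σ zᵢ(Kᵢ−1)/(1+β(Kᵢ−1)) = 0.
g(0) = ΣzᵢKᵢ − 1 = 0.0413 and g(1) = 1 − Σzᵢ/Kᵢ = -0.2794, so a root lies in (0, 1).
Newton–Raphson from β = 0.5:
  β = 0.5000: g = -0.08398, g' = -0.2720 → β = 0.1912
  β = 0.1912: g = -0.00651, g' = -0.2425 → β = 0.1644
Converged at β = 0.1644.
Compositions from xᵢ = zᵢ/(1+β(Kᵢ−1)), yᵢ = Kᵢxᵢ:
  A: x = 0.1186, y = 0.2418
  B: x = 0.2858, y = 0.3541
  C: x = 0.2843, y = 0.2752
  D: x = 0.3113, y = 0.1289

y_D = 0.1289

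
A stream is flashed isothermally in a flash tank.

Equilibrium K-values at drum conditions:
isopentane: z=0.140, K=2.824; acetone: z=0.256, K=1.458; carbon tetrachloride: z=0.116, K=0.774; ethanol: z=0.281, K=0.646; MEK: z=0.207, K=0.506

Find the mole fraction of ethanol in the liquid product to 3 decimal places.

Let β = V/F and solve Σ zᵢ(Kᵢ−1)/(1+β(Kᵢ−1)) = 0.
g(0) = ΣzᵢKᵢ − 1 = 0.145 and g(1) = 1 − Σzᵢ/Kᵢ = -0.219, so a root lies in (0, 1).
Iterate (Newton) starting at β = 0.58:
  β = 0.580: g = -0.0819, g' = -0.306 → β = 0.313
  β = 0.313: g = 0.0042, g' = -0.352 → β = 0.325
Converged at β = 0.325.
Compositions from xᵢ = zᵢ/(1+β(Kᵢ−1)), yᵢ = Kᵢxᵢ:
  isopentane: x = 0.088, y = 0.248
  acetone: x = 0.223, y = 0.325
  carbon tetrachloride: x = 0.125, y = 0.097
  ethanol: x = 0.317, y = 0.205
  MEK: x = 0.247, y = 0.125

x_ethanol = 0.317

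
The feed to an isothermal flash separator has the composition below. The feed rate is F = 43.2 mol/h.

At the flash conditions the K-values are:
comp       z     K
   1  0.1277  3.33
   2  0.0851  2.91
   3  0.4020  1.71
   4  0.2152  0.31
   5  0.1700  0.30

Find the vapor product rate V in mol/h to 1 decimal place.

V = 22.8 mol/h

Let ψ = V/F and solve Σ zᵢ(Kᵢ−1)/(1+ψ(Kᵢ−1)) = 0.
Feasibility: ΣzᵢKᵢ = 1.4780, Σzᵢ/Kᵢ = 1.5635 — both > 1, two phases present.
Newton–Raphson from ψ = 0.5:
  ψ = 0.5000: g = 0.02144, g' = -0.7755 → ψ = 0.5276
  ψ = 0.5276: g = -0.00014, g' = -0.7865 → ψ = 0.5275
Converged at ψ = 0.5275.
Then V = ψ·F = 0.5275·43.2 = 22.8 mol/h and L = F − V = 20.4 mol/h.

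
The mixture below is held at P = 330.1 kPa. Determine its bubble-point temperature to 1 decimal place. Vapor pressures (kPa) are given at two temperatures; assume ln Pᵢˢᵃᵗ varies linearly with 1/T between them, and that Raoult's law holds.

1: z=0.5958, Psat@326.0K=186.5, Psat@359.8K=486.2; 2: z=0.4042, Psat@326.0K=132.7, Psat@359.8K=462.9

Bubble-point temperature: ΣzᵢPᵢˢᵃᵗ(T) = P. Interpolate ln Pᵢˢᵃᵗ = aᵢ + bᵢ/T.
  T = 326.0 K: ΣzᵢPᵢˢᵃᵗ = 164.75 kPa
  T = 359.8 K: ΣzᵢPᵢˢᵃᵗ = 476.78 kPa
  T = 342.9 K: ΣzᵢPᵢˢᵃᵗ = 287.01 kPa
  T = 351.4 K: ΣzᵢPᵢˢᵃᵗ = 372.53 kPa
  T = 347.1 K: ΣzᵢPᵢˢᵃᵗ = 326.96 kPa
  T = 349.2 K: ΣzᵢPᵢˢᵃᵗ = 348.60 kPa
Interpolating between 347.1 K and 349.2 K gives T ≈ 347.4 K.

T = 347.4 K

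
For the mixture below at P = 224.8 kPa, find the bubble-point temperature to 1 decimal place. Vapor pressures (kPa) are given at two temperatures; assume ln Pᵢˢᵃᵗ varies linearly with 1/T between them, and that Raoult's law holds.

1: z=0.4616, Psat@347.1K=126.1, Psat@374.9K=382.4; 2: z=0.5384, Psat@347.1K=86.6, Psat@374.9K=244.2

T = 366.3 K

Bubble-point temperature: ΣzᵢPᵢˢᵃᵗ(T) = P. Interpolate ln Pᵢˢᵃᵗ = aᵢ + bᵢ/T.
  T = 347.1 K: ΣzᵢPᵢˢᵃᵗ = 104.83 kPa
  T = 374.9 K: ΣzᵢPᵢˢᵃᵗ = 307.99 kPa
  T = 361.0 K: ΣzᵢPᵢˢᵃᵗ = 183.43 kPa
  T = 367.9 K: ΣzᵢPᵢˢᵃᵗ = 238.40 kPa
  T = 364.4 K: ΣzᵢPᵢˢᵃᵗ = 208.97 kPa
  T = 366.1 K: ΣzᵢPᵢˢᵃᵗ = 222.85 kPa
Interpolating between 366.1 K and 367.9 K gives T ≈ 366.3 K.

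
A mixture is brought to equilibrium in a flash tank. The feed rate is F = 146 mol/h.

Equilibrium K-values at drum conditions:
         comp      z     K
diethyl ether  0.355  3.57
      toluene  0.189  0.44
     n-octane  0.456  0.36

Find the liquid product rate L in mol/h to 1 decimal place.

L = 98.7 mol/h

Material balance + equilibrium reduce to Σ zᵢ(Kᵢ−1)/(1+V/F(Kᵢ−1)) = 0.
g(0) = ΣzᵢKᵢ − 1 = 0.515 and g(1) = 1 − Σzᵢ/Kᵢ = -0.796, so a root lies in (0, 1).
Newton–Raphson from V/F = 0.5:
  V/F = 0.500: g = -0.1769, g' = -0.967 → V/F = 0.317
  V/F = 0.317: g = 0.0078, g' = -1.093 → V/F = 0.324
Converged at V/F = 0.324.
Then V = V/F·F = 0.3243·146 = 47.3 mol/h and L = F − V = 98.7 mol/h.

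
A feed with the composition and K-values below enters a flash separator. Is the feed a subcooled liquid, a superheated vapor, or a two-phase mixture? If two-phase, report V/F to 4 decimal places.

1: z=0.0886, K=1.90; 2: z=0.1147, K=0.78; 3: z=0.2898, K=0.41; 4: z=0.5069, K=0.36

subcooled liquid

ΣzᵢKᵢ = 0.5591; Σzᵢ/Kᵢ = 2.3086.
Since ΣzᵢKᵢ < 1 the mixture is below its bubble point — single liquid phase.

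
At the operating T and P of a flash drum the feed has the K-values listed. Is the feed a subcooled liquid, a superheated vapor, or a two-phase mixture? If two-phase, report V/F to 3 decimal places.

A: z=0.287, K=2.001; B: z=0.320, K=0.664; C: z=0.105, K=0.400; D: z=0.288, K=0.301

subcooled liquid

ΣzᵢKᵢ = 0.915; Σzᵢ/Kᵢ = 1.845.
Since ΣzᵢKᵢ < 1 the mixture is below its bubble point — single liquid phase.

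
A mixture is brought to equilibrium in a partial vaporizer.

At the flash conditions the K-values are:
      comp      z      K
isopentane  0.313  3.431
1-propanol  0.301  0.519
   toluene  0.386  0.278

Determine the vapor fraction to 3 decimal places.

Material balance + equilibrium reduce to Σ zᵢ(Kᵢ−1)/(1+ψ(Kᵢ−1)) = 0.
Check two-phase: ΣzᵢKᵢ = 1.337 > 1 and Σzᵢ/Kᵢ = 2.060 > 1, so g(0) = 0.337 > 0 and g(1) = -1.060 < 0.
Newton iteration, ψ⁰ = 0.37:
  ψ = 0.370: g = -0.1558, g' = -0.990 → ψ = 0.213
  ψ = 0.213: g = 0.0111, g' = -1.171 → ψ = 0.222
Converged at ψ = 0.222.

ψ = 0.222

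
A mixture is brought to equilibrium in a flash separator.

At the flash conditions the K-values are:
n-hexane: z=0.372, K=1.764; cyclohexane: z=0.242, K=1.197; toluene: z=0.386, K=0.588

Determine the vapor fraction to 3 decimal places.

ψ = 0.716

Rachford–Rice: g(ψ) = Σ zᵢ(Kᵢ−1)/(1+ψ(Kᵢ−1)) = 0.
Check two-phase: ΣzᵢKᵢ = 1.173 > 1 and Σzᵢ/Kᵢ = 1.070 > 1, so g(0) = 0.173 > 0 and g(1) = -0.070 < 0.
Newton–Raphson from ψ = 0.5:
  ψ = 0.500: g = 0.0488, g' = -0.225 → ψ = 0.716
Converged at ψ = 0.716.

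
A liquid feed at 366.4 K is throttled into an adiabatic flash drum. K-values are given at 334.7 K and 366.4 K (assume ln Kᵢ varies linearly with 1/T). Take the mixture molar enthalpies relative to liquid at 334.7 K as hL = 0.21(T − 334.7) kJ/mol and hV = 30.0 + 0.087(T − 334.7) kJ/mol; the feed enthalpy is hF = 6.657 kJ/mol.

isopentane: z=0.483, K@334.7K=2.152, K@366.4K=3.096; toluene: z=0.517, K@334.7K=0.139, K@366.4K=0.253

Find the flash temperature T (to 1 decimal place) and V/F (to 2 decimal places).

Adiabatic flash: solve Rachford–Rice at each trial T, then check hF = ψ·hV(T) + (1−ψ)·hL(T).
  T = 334.7 K: K = (2.152, 0.139), RR gives ψ = 0.112, H_out = 3.366 kJ/mol
  T = 366.4 K: K = (3.096, 0.253), RR gives ψ = 0.400, H_out = 17.095 kJ/mol
  T = 350.5 K: K = (2.601, 0.190), RR gives ψ = 0.273, H_out = 10.986 kJ/mol
  T = 342.6 K: K = (2.371, 0.163), RR gives ψ = 0.200, H_out = 7.465 kJ/mol
  T = 338.6 K: K = (2.259, 0.151), RR gives ψ = 0.158, H_out = 5.480 kJ/mol
  T = 340.6 K: K = (2.315, 0.157), RR gives ψ = 0.179, H_out = 6.493 kJ/mol
Linear interpolation between T = 340.6 (H_out = 6.493) and T = 342.6 (H_out = 7.465) on hF = 6.657 gives T ≈ 340.9 K, at which ψ = 0.18.

T = 340.9 K, V/F = 0.18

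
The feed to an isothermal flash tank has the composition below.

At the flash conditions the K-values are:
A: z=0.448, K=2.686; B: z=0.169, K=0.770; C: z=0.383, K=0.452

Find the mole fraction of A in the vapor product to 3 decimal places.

y_A = 0.583

Iterate (Newton) starting at V/F = 0.5:
  V/F = 0.500: g = 0.0768, g' = -0.605 → V/F = 0.627
  V/F = 0.627: g = 0.0020, g' = -0.580 → V/F = 0.630
Converged at V/F = 0.630.
Compositions from xᵢ = zᵢ/(1+V/F(Kᵢ−1)), yᵢ = Kᵢxᵢ:
  A: x = 0.217, y = 0.583
  B: x = 0.198, y = 0.152
  C: x = 0.585, y = 0.264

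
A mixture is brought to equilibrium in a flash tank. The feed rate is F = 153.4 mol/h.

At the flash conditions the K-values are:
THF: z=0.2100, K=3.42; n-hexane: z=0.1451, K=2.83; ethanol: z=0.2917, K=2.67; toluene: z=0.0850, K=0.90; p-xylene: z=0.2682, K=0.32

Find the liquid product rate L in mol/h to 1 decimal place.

L = 18.7 mol/h

Iterate (Newton) starting at ψ = 0.57:
  ψ = 0.5700: g = 0.28630, g' = -0.8788 → ψ = 0.8958
  ψ = 0.8958: g = -0.01973, g' = -1.1357 → ψ = 0.8784
  ψ = 0.8784: g = -0.00034, g' = -1.0969 → ψ = 0.8781
Converged at ψ = 0.8781.
Then V = ψ·F = 0.8781·153.4 = 134.7 mol/h and L = F − V = 18.7 mol/h.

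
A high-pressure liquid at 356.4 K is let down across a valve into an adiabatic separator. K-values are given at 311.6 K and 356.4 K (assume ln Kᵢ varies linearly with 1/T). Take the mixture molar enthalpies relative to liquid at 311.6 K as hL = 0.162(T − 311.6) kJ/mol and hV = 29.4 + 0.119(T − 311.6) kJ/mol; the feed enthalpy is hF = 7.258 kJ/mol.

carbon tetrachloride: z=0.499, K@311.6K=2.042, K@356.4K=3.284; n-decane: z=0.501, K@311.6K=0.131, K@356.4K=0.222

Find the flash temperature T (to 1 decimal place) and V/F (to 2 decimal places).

T = 321.2 K, V/F = 0.20

Adiabatic flash: solve Rachford–Rice at each trial T, then check hF = ψ·hV(T) + (1−ψ)·hL(T).
  T = 311.6 K: K = (2.042, 0.131), RR gives ψ = 0.093, H_out = 2.746 kJ/mol
  T = 356.4 K: K = (3.284, 0.222), RR gives ψ = 0.422, H_out = 18.852 kJ/mol
  T = 334.0 K: K = (2.631, 0.174), RR gives ψ = 0.297, H_out = 12.065 kJ/mol
  T = 322.8 K: K = (2.328, 0.152), RR gives ψ = 0.211, H_out = 7.913 kJ/mol
  T = 317.2 K: K = (2.183, 0.141), RR gives ψ = 0.157, H_out = 5.498 kJ/mol
  T = 320.0 K: K = (2.255, 0.146), RR gives ψ = 0.185, H_out = 6.741 kJ/mol
  T = 321.4 K: K = (2.291, 0.149), RR gives ψ = 0.198, H_out = 7.336 kJ/mol
Linear interpolation between T = 320.0 (H_out = 6.741) and T = 321.4 (H_out = 7.336) on hF = 7.258 gives T ≈ 321.2 K, at which ψ = 0.20.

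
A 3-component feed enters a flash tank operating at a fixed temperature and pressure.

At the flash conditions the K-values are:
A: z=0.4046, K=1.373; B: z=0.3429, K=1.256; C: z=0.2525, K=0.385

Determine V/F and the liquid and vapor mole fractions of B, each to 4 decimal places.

Rachford–Rice: g(V/F) = Σ zᵢ(Kᵢ−1)/(1+V/F(Kᵢ−1)) = 0.
Check two-phase: ΣzᵢKᵢ = 1.0834 > 1 and Σzᵢ/Kᵢ = 1.2235 > 1, so g(0) = 0.0834 > 0 and g(1) = -0.2235 < 0.
Newton iteration, V/F⁰ = 0.37:
  V/F = 0.3700: g = 0.01177, g' = -0.2223 → V/F = 0.4229
  V/F = 0.4229: g = -0.00032, g' = -0.2347 → V/F = 0.4216
Converged at V/F = 0.4216.
Compositions from xᵢ = zᵢ/(1+V/F(Kᵢ−1)), yᵢ = Kᵢxᵢ:
  A: x = 0.3496, y = 0.4800
  B: x = 0.3095, y = 0.3887
  C: x = 0.3409, y = 0.1312

V/F = 0.4216, x_B = 0.3095, y_B = 0.3887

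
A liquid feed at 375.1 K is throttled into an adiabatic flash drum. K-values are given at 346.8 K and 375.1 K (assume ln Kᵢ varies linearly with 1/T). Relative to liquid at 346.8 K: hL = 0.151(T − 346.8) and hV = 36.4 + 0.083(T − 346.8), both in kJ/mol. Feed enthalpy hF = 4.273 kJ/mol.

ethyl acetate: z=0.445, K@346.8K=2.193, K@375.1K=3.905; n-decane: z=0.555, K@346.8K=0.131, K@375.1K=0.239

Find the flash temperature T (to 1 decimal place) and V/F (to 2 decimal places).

T = 349.9 K, V/F = 0.11

Adiabatic flash: solve Rachford–Rice at each trial T, then check hF = ψ·hV(T) + (1−ψ)·hL(T).
  T = 346.8 K: K = (2.193, 0.131), RR gives ψ = 0.047, H_out = 1.706 kJ/mol
  T = 375.1 K: K = (3.905, 0.239), RR gives ψ = 0.394, H_out = 17.847 kJ/mol
  T = 361.0 K: K = (2.963, 0.179), RR gives ψ = 0.259, H_out = 11.336 kJ/mol
  T = 353.9 K: K = (2.557, 0.154), RR gives ψ = 0.169, H_out = 7.153 kJ/mol
  T = 350.4 K: K = (2.372, 0.142), RR gives ψ = 0.114, H_out = 4.677 kJ/mol
  T = 348.6 K: K = (2.281, 0.137), RR gives ψ = 0.082, H_out = 3.254 kJ/mol
Linear interpolation between T = 348.6 (H_out = 3.254) and T = 350.4 (H_out = 4.677) on hF = 4.273 gives T ≈ 349.9 K, at which ψ = 0.11.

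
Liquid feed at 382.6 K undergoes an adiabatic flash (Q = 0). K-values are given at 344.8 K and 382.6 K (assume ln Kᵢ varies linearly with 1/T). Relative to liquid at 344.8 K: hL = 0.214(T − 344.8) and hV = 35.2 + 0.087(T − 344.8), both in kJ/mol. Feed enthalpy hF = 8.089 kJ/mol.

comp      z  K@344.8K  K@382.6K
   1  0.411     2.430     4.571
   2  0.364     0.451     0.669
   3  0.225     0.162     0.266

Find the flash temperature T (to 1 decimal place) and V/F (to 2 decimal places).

T = 345.9 K, V/F = 0.22

Adiabatic flash: solve Rachford–Rice at each trial T, then check hF = ψ·hV(T) + (1−ψ)·hL(T).
  T = 344.8 K: K = (2.430, 0.451, 0.162), RR gives ψ = 0.207, H_out = 7.283 kJ/mol
  T = 382.6 K: K = (4.571, 0.669, 0.266), RR gives ψ = 0.622, H_out = 26.998 kJ/mol
  T = 363.7 K: K = (3.388, 0.555, 0.210), RR gives ψ = 0.445, H_out = 18.636 kJ/mol
  T = 354.2 K: K = (2.879, 0.501, 0.185), RR gives ψ = 0.339, H_out = 13.543 kJ/mol
  T = 349.5 K: K = (2.648, 0.476, 0.173), RR gives ψ = 0.278, H_out = 10.615 kJ/mol
  T = 347.1 K: K = (2.535, 0.463, 0.167), RR gives ψ = 0.243, H_out = 8.973 kJ/mol
Linear interpolation between T = 344.8 (H_out = 7.283) and T = 347.1 (H_out = 8.973) on hF = 8.089 gives T ≈ 345.9 K, at which ψ = 0.22.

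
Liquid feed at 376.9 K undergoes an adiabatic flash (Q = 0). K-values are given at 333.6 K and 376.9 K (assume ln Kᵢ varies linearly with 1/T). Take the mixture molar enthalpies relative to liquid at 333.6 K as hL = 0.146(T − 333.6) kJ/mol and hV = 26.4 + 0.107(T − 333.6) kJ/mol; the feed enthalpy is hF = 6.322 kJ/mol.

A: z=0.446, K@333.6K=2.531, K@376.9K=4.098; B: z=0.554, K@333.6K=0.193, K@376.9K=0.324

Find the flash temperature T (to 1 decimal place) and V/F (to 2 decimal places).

T = 337.0 K, V/F = 0.22

Adiabatic flash: solve Rachford–Rice at each trial T, then check hF = ψ·hV(T) + (1−ψ)·hL(T).
  T = 333.6 K: K = (2.531, 0.193), RR gives ψ = 0.191, H_out = 5.037 kJ/mol
  T = 376.9 K: K = (4.098, 0.324), RR gives ψ = 0.481, H_out = 18.206 kJ/mol
  T = 355.2 K: K = (3.266, 0.254), RR gives ψ = 0.353, H_out = 12.184 kJ/mol
  T = 344.4 K: K = (2.887, 0.222), RR gives ψ = 0.280, H_out = 8.848 kJ/mol
  T = 339.0 K: K = (2.706, 0.207), RR gives ψ = 0.238, H_out = 7.020 kJ/mol
  T = 336.3 K: K = (2.618, 0.200), RR gives ψ = 0.215, H_out = 6.051 kJ/mol
  T = 337.6 K: K = (2.660, 0.204), RR gives ψ = 0.226, H_out = 6.522 kJ/mol
Linear interpolation between T = 336.3 (H_out = 6.051) and T = 337.6 (H_out = 6.522) on hF = 6.322 gives T ≈ 337.0 K, at which ψ = 0.22.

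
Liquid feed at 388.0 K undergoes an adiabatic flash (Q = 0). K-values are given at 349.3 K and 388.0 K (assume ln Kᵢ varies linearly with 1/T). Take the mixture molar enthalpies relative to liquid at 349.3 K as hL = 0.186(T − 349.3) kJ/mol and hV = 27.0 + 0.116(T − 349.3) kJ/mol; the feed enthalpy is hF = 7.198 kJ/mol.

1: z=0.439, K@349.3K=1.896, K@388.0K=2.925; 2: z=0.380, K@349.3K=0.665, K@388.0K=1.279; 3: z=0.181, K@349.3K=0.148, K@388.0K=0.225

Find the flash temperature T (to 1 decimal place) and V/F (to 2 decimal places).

T = 350.6 K, V/F = 0.26

Adiabatic flash: solve Rachford–Rice at each trial T, then check hF = ψ·hV(T) + (1−ψ)·hL(T).
  T = 349.3 K: K = (1.896, 0.665, 0.148), RR gives ψ = 0.223, H_out = 6.014 kJ/mol
  T = 388.0 K: K = (2.925, 1.279, 0.225), RR gives ψ = 0.846, H_out = 27.747 kJ/mol
  T = 368.6 K: K = (2.381, 0.937, 0.184), RR gives ψ = 0.624, H_out = 19.602 kJ/mol
  T = 359.0 K: K = (2.132, 0.794, 0.166), RR gives ψ = 0.452, H_out = 13.703 kJ/mol
  T = 354.1 K: K = (2.011, 0.727, 0.157), RR gives ψ = 0.343, H_out = 10.051 kJ/mol
  T = 351.7 K: K = (1.953, 0.695, 0.152), RR gives ψ = 0.285, H_out = 8.093 kJ/mol
  T = 350.5 K: K = (1.924, 0.680, 0.150), RR gives ψ = 0.254, H_out = 7.069 kJ/mol
  T = 351.1 K: K = (1.939, 0.688, 0.151), RR gives ψ = 0.270, H_out = 7.585 kJ/mol
  T = 350.8 K: K = (1.932, 0.684, 0.151), RR gives ψ = 0.262, H_out = 7.328 kJ/mol
Linear interpolation between T = 350.5 (H_out = 7.069) and T = 350.8 (H_out = 7.328) on hF = 7.198 gives T ≈ 350.6 K, at which ψ = 0.26.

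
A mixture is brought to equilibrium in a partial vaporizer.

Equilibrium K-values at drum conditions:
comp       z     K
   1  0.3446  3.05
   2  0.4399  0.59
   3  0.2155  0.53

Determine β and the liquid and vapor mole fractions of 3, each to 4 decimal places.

Newton–Raphson from β = 0.5:
  β = 0.5000: g = -0.01041, g' = -0.5515 → β = 0.4811
  β = 0.4811: g = 0.00009, g' = -0.5613 → β = 0.4813
Converged at β = 0.4813.
Compositions from xᵢ = zᵢ/(1+β(Kᵢ−1)), yᵢ = Kᵢxᵢ:
  1: x = 0.1735, y = 0.5291
  2: x = 0.5480, y = 0.3233
  3: x = 0.2785, y = 0.1476

β = 0.4813, x_3 = 0.2785, y_3 = 0.1476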